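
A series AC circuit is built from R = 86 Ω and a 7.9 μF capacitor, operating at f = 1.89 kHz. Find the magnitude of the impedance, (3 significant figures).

86.7 Ω

ω = 2πf = 11880 rad/s
X_C = 1/(ωC) = 10.7 Ω
Z = 86.0 − j10.7 Ω
|Z| = √(86.0² + 10.7²) = 86.7 Ω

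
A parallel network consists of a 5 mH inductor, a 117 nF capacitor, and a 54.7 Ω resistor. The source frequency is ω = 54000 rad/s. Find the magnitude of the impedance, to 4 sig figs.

X_L = ωL = 270.0 Ω
X_C = 1/(ωC) = 158.3 Ω
Parallel: admittances add. Y = 1/R + 1/(jωL) + jωC
Y = (0.01828 + j0.002614) S
|Y| = 0.01847 S → |Z| = 1/|Y| = 54.15 Ω, ∠Z = −∠Y = -8.138°

54.15 Ω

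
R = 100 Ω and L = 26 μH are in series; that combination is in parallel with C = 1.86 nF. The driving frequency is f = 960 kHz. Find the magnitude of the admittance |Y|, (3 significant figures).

7.28 mS

ω = 2πf = 6.032e+06 rad/s
X_L = ωL = 157 Ω
X_C = 1/(ωC) = 89.1 Ω
Branch 1 (R+jX_L): Z₁ = 100 + j157 Ω, |Z₁| = 186 Ω
Branch 2 (−jX_C): Z₂ = −j89.1 Ω
Parallel: Z = Z₁Z₂/(Z₁+Z₂), |Z| = 137 Ω, ∠Z = -66.6°
|Y| = 1/|Z| = 7.28 mS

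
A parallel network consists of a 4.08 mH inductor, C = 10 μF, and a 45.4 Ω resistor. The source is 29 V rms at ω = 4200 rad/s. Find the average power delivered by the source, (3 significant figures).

X_L = ωL = 17.1 Ω
X_C = 1/(ωC) = 23.8 Ω
Parallel: admittances add. Y = 1/R + 1/(jωL) + jωC
Y = (0.0220 − j0.0164) S
|Y| = 0.0274 S → |Z| = 1/|Y| = 36.4 Ω, ∠Z = −∠Y = 36.6°
I = V/|Z| = 796 mA
P = VI cos φ = 29 × 0.796 × cos(36.6°) = 18.5 W

18.5 W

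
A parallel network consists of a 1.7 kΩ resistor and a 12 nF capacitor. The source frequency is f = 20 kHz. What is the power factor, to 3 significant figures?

0.363

ω = 2πf = 125700 rad/s
X_C = 1/(ωC) = 663 Ω
Parallel: admittances add. Y = 1/R + jωC
Y = (0.000588 + j0.00151) S
|Y| = 0.00162 S → |Z| = 1/|Y| = 618 Ω, ∠Z = −∠Y = -68.7°
cos φ = cos(-68.7°) = 0.363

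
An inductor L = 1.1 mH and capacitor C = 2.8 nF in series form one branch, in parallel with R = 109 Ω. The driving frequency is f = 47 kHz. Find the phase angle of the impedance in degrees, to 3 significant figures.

ω = 2πf = 295300 rad/s
X_L = ωL = 325 Ω
X_C = 1/(ωC) = 1210 Ω
Branch 1: Z₁ = R = 109 Ω
Branch 2 (series LC): Z₂ = j(X_L − X_C) = −j885 Ω
Parallel: Z = Z₁Z₂/(Z₁+Z₂), |Z| = 108 Ω, ∠Z = -7.02°

-7.02°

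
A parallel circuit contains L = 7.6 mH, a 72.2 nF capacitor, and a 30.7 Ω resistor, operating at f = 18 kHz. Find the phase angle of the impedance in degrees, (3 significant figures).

ω = 2πf = 113100 rad/s
X_L = ωL = 860 Ω
X_C = 1/(ωC) = 122 Ω
Parallel: admittances add. Y = 1/R + 1/(jωL) + jωC
Y = (0.0326 + j0.00700) S
|Y| = 0.0333 S → |Z| = 1/|Y| = 30.0 Ω, ∠Z = −∠Y = -12.1°

-12.1°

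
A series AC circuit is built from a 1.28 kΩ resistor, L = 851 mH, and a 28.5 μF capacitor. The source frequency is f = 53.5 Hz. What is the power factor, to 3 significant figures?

0.990

ω = 2πf = 336.2 rad/s
X_L = ωL = 286 Ω
X_C = 1/(ωC) = 104 Ω
Net reactance X = X_L − X_C = 182 Ω
Z = 1280 + j182 Ω
|Z| = √(1280² + 182²) = 1290 Ω
∠Z = arctan(182/1280) = 8.08°
cos φ = cos(8.08°) = 0.990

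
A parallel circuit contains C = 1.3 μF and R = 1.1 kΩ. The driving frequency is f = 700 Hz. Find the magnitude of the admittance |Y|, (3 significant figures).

ω = 2πf = 4398 rad/s
X_C = 1/(ωC) = 175 Ω
Parallel: admittances add. Y = 1/R + jωC
Y = (0.000909 + j0.00572) S
|Y| = 0.00579 S → |Z| = 1/|Y| = 173 Ω, ∠Z = −∠Y = -81.0°

5.79 mS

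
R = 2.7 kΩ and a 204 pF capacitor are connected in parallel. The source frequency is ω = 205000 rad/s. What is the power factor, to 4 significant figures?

X_C = 1/(ωC) = 23910 Ω
Parallel: admittances add. Y = 1/R + jωC
Y = (0.0003704 + j4.182e-05) S
|Y| = 0.0003727 S → |Z| = 1/|Y| = 2683 Ω, ∠Z = −∠Y = -6.442°
cos φ = cos(-6.442°) = 0.9937

0.9937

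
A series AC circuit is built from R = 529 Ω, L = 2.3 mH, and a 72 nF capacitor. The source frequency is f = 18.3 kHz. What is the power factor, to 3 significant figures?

ω = 2πf = 115000 rad/s
X_L = ωL = 264 Ω
X_C = 1/(ωC) = 121 Ω
Net reactance X = X_L − X_C = 144 Ω
Z = 529 + j144 Ω
|Z| = √(529² + 144²) = 548 Ω
∠Z = arctan(144/529) = 15.2°
cos φ = cos(15.2°) = 0.965

0.965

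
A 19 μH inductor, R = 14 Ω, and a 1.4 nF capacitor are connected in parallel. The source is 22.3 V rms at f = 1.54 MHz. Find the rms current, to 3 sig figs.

1.60 A

ω = 2πf = 9.676e+06 rad/s
X_L = ωL = 184 Ω
X_C = 1/(ωC) = 73.8 Ω
Parallel: admittances add. Y = 1/R + 1/(jωL) + jωC
Y = (0.0714 + j0.00811) S
|Y| = 0.0719 S → |Z| = 1/|Y| = 13.9 Ω, ∠Z = −∠Y = -6.48°
I = V/|Z| = 22.3/13.9 = 1.60 A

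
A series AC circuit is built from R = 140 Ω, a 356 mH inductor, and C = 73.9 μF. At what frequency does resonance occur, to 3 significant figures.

31.0 Hz

ω₀ = 1/√(LC) = 1/√(0.356 × 7.39e-05) = 195.0 rad/s
f₀ = ω₀/(2π) = 31.0 Hz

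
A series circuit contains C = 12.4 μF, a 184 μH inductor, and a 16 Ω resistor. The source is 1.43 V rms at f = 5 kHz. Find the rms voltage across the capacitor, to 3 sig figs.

ω = 2πf = 31420 rad/s
X_L = ωL = 5.78 Ω
X_C = 1/(ωC) = 2.57 Ω
Net reactance X = X_L − X_C = 3.21 Ω
Z = 16.0 + j3.21 Ω
|Z| = √(16.0² + 3.21²) = 16.3 Ω
I = V/|Z| = 87.6 mA
V_C = I·|Z_C| = 0.0876 × 2.57 = 0.225 V

0.225 V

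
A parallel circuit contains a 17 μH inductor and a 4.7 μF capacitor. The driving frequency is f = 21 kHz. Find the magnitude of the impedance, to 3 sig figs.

5.74 Ω

ω = 2πf = 131900 rad/s
X_L = ωL = 2.24 Ω
X_C = 1/(ωC) = 1.61 Ω
Parallel: admittances add. Y = 1/(jωL) + jωC
Y = (0 + j0.174) S
|Y| = 0.174 S → |Z| = 1/|Y| = 5.74 Ω, ∠Z = −∠Y = -90.0°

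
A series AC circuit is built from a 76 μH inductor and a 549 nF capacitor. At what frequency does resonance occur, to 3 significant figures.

24.6 kHz

ω₀ = 1/√(LC) = 1/√(7.6e-05 × 5.49e-07) = 154800 rad/s
f₀ = ω₀/(2π) = 24.6 kHz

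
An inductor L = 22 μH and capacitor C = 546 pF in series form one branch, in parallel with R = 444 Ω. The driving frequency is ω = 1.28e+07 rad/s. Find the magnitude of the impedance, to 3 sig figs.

132 Ω

X_L = ωL = 282 Ω
X_C = 1/(ωC) = 143 Ω
Branch 1: Z₁ = R = 444 Ω
Branch 2 (series LC): Z₂ = j(X_L − X_C) = j139 Ω
Parallel: Z = Z₁Z₂/(Z₁+Z₂), |Z| = 132 Ω, ∠Z = 72.7°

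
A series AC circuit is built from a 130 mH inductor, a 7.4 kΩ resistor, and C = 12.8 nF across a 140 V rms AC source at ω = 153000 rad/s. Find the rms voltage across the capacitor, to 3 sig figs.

X_L = ωL = 19900 Ω
X_C = 1/(ωC) = 511 Ω
Net reactance X = X_L − X_C = 19400 Ω
Z = 7400 + j19400 Ω
|Z| = √(7400² + 19400²) = 20700 Ω
I = V/|Z| = 6.75 mA
V_C = I·|Z_C| = 0.00675 × 511 = 3.45 V

3.45 V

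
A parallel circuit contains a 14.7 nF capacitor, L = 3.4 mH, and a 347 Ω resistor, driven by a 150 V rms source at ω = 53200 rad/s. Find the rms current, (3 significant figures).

833 mA

X_L = ωL = 181 Ω
X_C = 1/(ωC) = 1280 Ω
Parallel: admittances add. Y = 1/R + 1/(jωL) + jωC
Y = (0.00288 − j0.00475) S
|Y| = 0.00555 S → |Z| = 1/|Y| = 180 Ω, ∠Z = −∠Y = 58.7°
I = V/|Z| = 150/180 = 833 mA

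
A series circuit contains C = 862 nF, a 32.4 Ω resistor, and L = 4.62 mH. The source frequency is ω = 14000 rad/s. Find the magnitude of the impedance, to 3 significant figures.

37.2 Ω

X_L = ωL = 64.7 Ω
X_C = 1/(ωC) = 82.9 Ω
Net reactance X = X_L − X_C = -18.2 Ω
Z = 32.4 − j18.2 Ω
|Z| = √(32.4² + 18.2²) = 37.2 Ω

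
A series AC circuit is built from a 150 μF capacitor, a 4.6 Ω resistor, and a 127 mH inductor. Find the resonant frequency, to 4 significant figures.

ω₀ = 1/√(LC) = 1/√(0.127 × 0.00015) = 229.1 rad/s
f₀ = ω₀/(2π) = 36.46 Hz

36.46 Hz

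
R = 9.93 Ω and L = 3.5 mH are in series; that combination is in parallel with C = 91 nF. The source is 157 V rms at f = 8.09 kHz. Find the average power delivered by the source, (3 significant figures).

ω = 2πf = 50830 rad/s
X_L = ωL = 178 Ω
X_C = 1/(ωC) = 216 Ω
Branch 1 (R+jX_L): Z₁ = 9.93 + j178 Ω, |Z₁| = 178 Ω
Branch 2 (−jX_C): Z₂ = −j216 Ω
Parallel: Z = Z₁Z₂/(Z₁+Z₂), |Z| = 974 Ω, ∠Z = 72.3°
I = V/|Z| = 161 mA
P = VI cos φ = 157 × 0.161 × cos(72.3°) = 7.71 W

7.71 W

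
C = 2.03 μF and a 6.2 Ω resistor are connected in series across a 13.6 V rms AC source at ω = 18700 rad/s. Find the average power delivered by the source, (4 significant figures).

X_C = 1/(ωC) = 26.34 Ω
Z = 6.200 − j26.34 Ω
|Z| = √(6.200² + 26.34²) = 27.06 Ω
∠Z = arctan(-26.34/6.200) = -76.76°
I = V/|Z| = 502.5 mA
P = VI cos φ = 13.6 × 0.5025 × cos(-76.76°) = 1.566 W

1.566 W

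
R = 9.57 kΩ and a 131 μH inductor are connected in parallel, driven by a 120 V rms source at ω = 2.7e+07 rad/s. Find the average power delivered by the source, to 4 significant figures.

1.505 W

X_L = ωL = 3537 Ω
Parallel: admittances add. Y = 1/R + 1/(jωL)
Y = (0.0001045 − j0.0002827) S
|Y| = 0.0003014 S → |Z| = 1/|Y| = 3318 Ω, ∠Z = −∠Y = 69.72°
I = V/|Z| = 36.17 mA
P = VI cos φ = 120 × 0.03617 × cos(69.72°) = 1.505 W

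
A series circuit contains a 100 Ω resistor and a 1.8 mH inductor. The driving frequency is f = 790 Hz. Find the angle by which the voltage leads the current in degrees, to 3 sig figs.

ω = 2πf = 4964 rad/s
X_L = ωL = 8.93 Ω
Z = 100 + j8.93 Ω
|Z| = √(100² + 8.93²) = 100 Ω
∠Z = arctan(8.93/100) = 5.11°

5.11°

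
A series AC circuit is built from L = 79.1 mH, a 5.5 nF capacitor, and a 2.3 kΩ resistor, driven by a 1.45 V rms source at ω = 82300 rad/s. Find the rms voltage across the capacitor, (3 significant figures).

0.657 V

X_L = ωL = 6510 Ω
X_C = 1/(ωC) = 2210 Ω
Net reactance X = X_L − X_C = 4300 Ω
Z = 2300 + j4300 Ω
|Z| = √(2300² + 4300²) = 4880 Ω
I = V/|Z| = 297 μA
V_C = I·|Z_C| = 0.000297 × 2210 = 0.657 V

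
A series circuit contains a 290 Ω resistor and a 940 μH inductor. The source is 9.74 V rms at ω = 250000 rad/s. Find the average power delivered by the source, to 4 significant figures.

X_L = ωL = 235.0 Ω
Z = 290.0 + j235.0 Ω
|Z| = √(290.0² + 235.0²) = 373.3 Ω
∠Z = arctan(235.0/290.0) = 39.02°
I = V/|Z| = 26.09 mA
P = VI cos φ = 9.74 × 0.02609 × cos(39.02°) = 197.5 mW

197.5 mW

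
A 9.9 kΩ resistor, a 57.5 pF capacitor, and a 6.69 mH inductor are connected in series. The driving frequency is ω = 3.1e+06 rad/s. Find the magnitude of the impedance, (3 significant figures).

X_L = ωL = 20700 Ω
X_C = 1/(ωC) = 5610 Ω
Net reactance X = X_L − X_C = 15100 Ω
Z = 9900 + j15100 Ω
|Z| = √(9900² + 15100²) = 18100 Ω

18100 Ω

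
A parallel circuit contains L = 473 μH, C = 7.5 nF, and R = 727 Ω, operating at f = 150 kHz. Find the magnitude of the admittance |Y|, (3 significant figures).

ω = 2πf = 942500 rad/s
X_L = ωL = 446 Ω
X_C = 1/(ωC) = 141 Ω
Parallel: admittances add. Y = 1/R + 1/(jωL) + jωC
Y = (0.00138 + j0.00483) S
|Y| = 0.00502 S → |Z| = 1/|Y| = 199 Ω, ∠Z = −∠Y = -74.1°

5.02 mS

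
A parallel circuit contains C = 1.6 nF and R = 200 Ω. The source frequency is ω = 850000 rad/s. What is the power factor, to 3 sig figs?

0.965

X_C = 1/(ωC) = 735 Ω
Parallel: admittances add. Y = 1/R + jωC
Y = (0.00500 + j0.00136) S
|Y| = 0.00518 S → |Z| = 1/|Y| = 193 Ω, ∠Z = −∠Y = -15.2°
cos φ = cos(-15.2°) = 0.965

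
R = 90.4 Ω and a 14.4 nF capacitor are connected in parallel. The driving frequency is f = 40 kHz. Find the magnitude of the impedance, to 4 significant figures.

85.92 Ω

ω = 2πf = 251300 rad/s
X_C = 1/(ωC) = 276.3 Ω
Parallel: admittances add. Y = 1/R + jωC
Y = (0.01106 + j0.003619) S
|Y| = 0.01164 S → |Z| = 1/|Y| = 85.92 Ω, ∠Z = −∠Y = -18.12°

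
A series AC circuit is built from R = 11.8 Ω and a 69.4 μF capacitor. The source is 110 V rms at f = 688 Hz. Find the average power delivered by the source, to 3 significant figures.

ω = 2πf = 4323 rad/s
X_C = 1/(ωC) = 3.33 Ω
Z = 11.8 − j3.33 Ω
|Z| = √(11.8² + 3.33²) = 12.3 Ω
∠Z = arctan(-3.33/11.8) = -15.8°
I = V/|Z| = 8.97 A
P = VI cos φ = 110 × 8.97 × cos(-15.8°) = 950 W

950 W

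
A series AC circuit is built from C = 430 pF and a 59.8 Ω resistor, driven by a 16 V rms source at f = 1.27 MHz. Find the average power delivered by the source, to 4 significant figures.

173.0 mW

ω = 2πf = 7.98e+06 rad/s
X_C = 1/(ωC) = 291.4 Ω
Z = 59.80 − j291.4 Ω
|Z| = √(59.80² + 291.4²) = 297.5 Ω
∠Z = arctan(-291.4/59.80) = -78.40°
I = V/|Z| = 53.78 mA
P = VI cos φ = 16 × 0.05378 × cos(-78.40°) = 173.0 mW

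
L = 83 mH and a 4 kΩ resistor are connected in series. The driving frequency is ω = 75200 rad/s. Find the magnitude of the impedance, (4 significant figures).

X_L = ωL = 6242 Ω
Z = 4000 + j6242 Ω
|Z| = √(4000² + 6242²) = 7413 Ω

7413 Ω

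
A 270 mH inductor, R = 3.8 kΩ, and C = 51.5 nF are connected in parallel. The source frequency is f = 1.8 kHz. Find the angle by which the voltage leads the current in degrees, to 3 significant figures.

-44.1°

ω = 2πf = 11310 rad/s
X_L = ωL = 3050 Ω
X_C = 1/(ωC) = 1720 Ω
Parallel: admittances add. Y = 1/R + 1/(jωL) + jωC
Y = (0.000263 + j0.000255) S
|Y| = 0.000366 S → |Z| = 1/|Y| = 2730 Ω, ∠Z = −∠Y = -44.1°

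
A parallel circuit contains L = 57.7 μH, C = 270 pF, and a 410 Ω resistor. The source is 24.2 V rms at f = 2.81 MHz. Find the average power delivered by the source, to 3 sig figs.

ω = 2πf = 1.766e+07 rad/s
X_L = ωL = 1020 Ω
X_C = 1/(ωC) = 210 Ω
Parallel: admittances add. Y = 1/R + 1/(jωL) + jωC
Y = (0.00244 + j0.00379) S
|Y| = 0.00450 S → |Z| = 1/|Y| = 222 Ω, ∠Z = −∠Y = -57.2°
I = V/|Z| = 109 mA
P = VI cos φ = 24.2 × 0.109 × cos(-57.2°) = 1.43 W

1.43 W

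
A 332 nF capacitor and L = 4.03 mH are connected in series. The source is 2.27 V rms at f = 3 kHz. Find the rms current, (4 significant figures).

ω = 2πf = 18850 rad/s
X_L = ωL = 75.96 Ω
X_C = 1/(ωC) = 159.8 Ω
Net reactance X = X_L − X_C = -83.83 Ω
Z = − j83.83 Ω
|Z| = √(0² + 83.83²) = 83.83 Ω
I = V/|Z| = 2.27/83.83 = 27.08 mA

27.08 mA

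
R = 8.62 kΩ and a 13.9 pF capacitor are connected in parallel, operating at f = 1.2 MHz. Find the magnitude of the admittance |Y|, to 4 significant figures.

156.3 μS

ω = 2πf = 7.54e+06 rad/s
X_C = 1/(ωC) = 9542 Ω
Parallel: admittances add. Y = 1/R + jωC
Y = (0.0001160 + j0.0001048) S
|Y| = 0.0001563 S → |Z| = 1/|Y| = 6396 Ω, ∠Z = −∠Y = -42.09°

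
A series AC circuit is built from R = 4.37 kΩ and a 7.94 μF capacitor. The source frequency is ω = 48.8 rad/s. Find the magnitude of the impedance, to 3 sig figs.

5080 Ω

X_C = 1/(ωC) = 2580 Ω
Z = 4370 − j2580 Ω
|Z| = √(4370² + 2580²) = 5080 Ω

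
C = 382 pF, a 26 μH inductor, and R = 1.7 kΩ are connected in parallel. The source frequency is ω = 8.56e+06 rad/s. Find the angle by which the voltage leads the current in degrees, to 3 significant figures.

X_L = ωL = 223 Ω
X_C = 1/(ωC) = 306 Ω
Parallel: admittances add. Y = 1/R + 1/(jωL) + jωC
Y = (0.000588 − j0.00122) S
|Y| = 0.00136 S → |Z| = 1/|Y| = 737 Ω, ∠Z = −∠Y = 64.3°

64.3°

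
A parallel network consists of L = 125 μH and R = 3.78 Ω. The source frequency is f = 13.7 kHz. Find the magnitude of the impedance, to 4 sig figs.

3.566 Ω

ω = 2πf = 86080 rad/s
X_L = ωL = 10.76 Ω
Parallel: admittances add. Y = 1/R + 1/(jωL)
Y = (0.2646 − j0.09294) S
|Y| = 0.2804 S → |Z| = 1/|Y| = 3.566 Ω, ∠Z = −∠Y = 19.36°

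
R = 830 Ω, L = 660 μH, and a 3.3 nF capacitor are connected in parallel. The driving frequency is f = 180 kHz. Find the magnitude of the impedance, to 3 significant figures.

ω = 2πf = 1.131e+06 rad/s
X_L = ωL = 746 Ω
X_C = 1/(ωC) = 268 Ω
Parallel: admittances add. Y = 1/R + 1/(jωL) + jωC
Y = (0.00120 + j0.00239) S
|Y| = 0.00268 S → |Z| = 1/|Y| = 373 Ω, ∠Z = −∠Y = -63.3°

373 Ω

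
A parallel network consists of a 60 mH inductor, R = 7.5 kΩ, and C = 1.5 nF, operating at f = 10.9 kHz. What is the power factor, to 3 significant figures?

0.688

ω = 2πf = 68490 rad/s
X_L = ωL = 4110 Ω
X_C = 1/(ωC) = 9730 Ω
Parallel: admittances add. Y = 1/R + 1/(jωL) + jωC
Y = (0.000133 − j0.000141) S
|Y| = 0.000194 S → |Z| = 1/|Y| = 5160 Ω, ∠Z = −∠Y = 46.5°
cos φ = cos(46.5°) = 0.688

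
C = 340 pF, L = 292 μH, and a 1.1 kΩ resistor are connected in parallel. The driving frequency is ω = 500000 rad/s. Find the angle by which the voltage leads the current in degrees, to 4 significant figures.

X_L = ωL = 146.0 Ω
X_C = 1/(ωC) = 5882 Ω
Parallel: admittances add. Y = 1/R + 1/(jωL) + jωC
Y = (0.0009091 − j0.006679) S
|Y| = 0.006741 S → |Z| = 1/|Y| = 148.3 Ω, ∠Z = −∠Y = 82.25°

82.25°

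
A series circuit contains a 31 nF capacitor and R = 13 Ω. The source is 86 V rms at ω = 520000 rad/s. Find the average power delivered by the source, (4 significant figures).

23.93 W

X_C = 1/(ωC) = 62.03 Ω
Z = 13.00 − j62.03 Ω
|Z| = √(13.00² + 62.03²) = 63.38 Ω
∠Z = arctan(-62.03/13.00) = -78.16°
I = V/|Z| = 1.357 A
P = VI cos φ = 86 × 1.357 × cos(-78.16°) = 23.93 W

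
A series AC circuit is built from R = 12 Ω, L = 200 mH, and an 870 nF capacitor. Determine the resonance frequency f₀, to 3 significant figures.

382 Hz

ω₀ = 1/√(LC) = 1/√(0.2 × 8.7e-07) = 2397 rad/s
f₀ = ω₀/(2π) = 382 Hz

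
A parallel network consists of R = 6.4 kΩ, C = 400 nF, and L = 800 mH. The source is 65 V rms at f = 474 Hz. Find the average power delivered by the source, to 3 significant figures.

660 mW

ω = 2πf = 2978 rad/s
X_L = ωL = 2380 Ω
X_C = 1/(ωC) = 839 Ω
Parallel: admittances add. Y = 1/R + 1/(jωL) + jωC
Y = (0.000156 + j0.000772) S
|Y| = 0.000787 S → |Z| = 1/|Y| = 1270 Ω, ∠Z = −∠Y = -78.6°
I = V/|Z| = 51.2 mA
P = VI cos φ = 65 × 0.0512 × cos(-78.6°) = 660 mW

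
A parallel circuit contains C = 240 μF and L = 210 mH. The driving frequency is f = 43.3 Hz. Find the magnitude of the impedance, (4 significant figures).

20.92 Ω

ω = 2πf = 272.1 rad/s
X_L = ωL = 57.13 Ω
X_C = 1/(ωC) = 15.32 Ω
Parallel: admittances add. Y = 1/(jωL) + jωC
Y = (0 + j0.04779) S
|Y| = 0.04779 S → |Z| = 1/|Y| = 20.92 Ω, ∠Z = −∠Y = -90.00°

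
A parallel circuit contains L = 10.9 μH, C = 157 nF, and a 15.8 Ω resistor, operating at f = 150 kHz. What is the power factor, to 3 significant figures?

0.781

ω = 2πf = 942500 rad/s
X_L = ωL = 10.3 Ω
X_C = 1/(ωC) = 6.76 Ω
Parallel: admittances add. Y = 1/R + 1/(jωL) + jωC
Y = (0.0633 + j0.0506) S
|Y| = 0.0810 S → |Z| = 1/|Y| = 12.3 Ω, ∠Z = −∠Y = -38.7°
cos φ = cos(-38.7°) = 0.781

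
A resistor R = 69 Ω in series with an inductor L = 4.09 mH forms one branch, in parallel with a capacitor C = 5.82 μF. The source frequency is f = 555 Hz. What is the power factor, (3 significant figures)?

0.624

ω = 2πf = 3487 rad/s
X_L = ωL = 14.3 Ω
X_C = 1/(ωC) = 49.3 Ω
Branch 1 (R+jX_L): Z₁ = 69.0 + j14.3 Ω, |Z₁| = 70.5 Ω
Branch 2 (−jX_C): Z₂ = −j49.3 Ω
Parallel: Z = Z₁Z₂/(Z₁+Z₂), |Z| = 44.9 Ω, ∠Z = -51.4°
cos φ = cos(-51.4°) = 0.624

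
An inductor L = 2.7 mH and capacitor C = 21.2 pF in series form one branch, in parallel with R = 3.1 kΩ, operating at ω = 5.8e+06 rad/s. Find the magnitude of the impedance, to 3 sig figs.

2870 Ω

X_L = ωL = 15700 Ω
X_C = 1/(ωC) = 8130 Ω
Branch 1: Z₁ = R = 3100 Ω
Branch 2 (series LC): Z₂ = j(X_L − X_C) = j7530 Ω
Parallel: Z = Z₁Z₂/(Z₁+Z₂), |Z| = 2870 Ω, ∠Z = 22.4°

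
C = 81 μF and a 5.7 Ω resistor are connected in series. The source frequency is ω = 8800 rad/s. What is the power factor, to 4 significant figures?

0.9710

X_C = 1/(ωC) = 1.403 Ω
Z = 5.700 − j1.403 Ω
|Z| = √(5.700² + 1.403²) = 5.870 Ω
∠Z = arctan(-1.403/5.700) = -13.83°
cos φ = cos(-13.83°) = 0.9710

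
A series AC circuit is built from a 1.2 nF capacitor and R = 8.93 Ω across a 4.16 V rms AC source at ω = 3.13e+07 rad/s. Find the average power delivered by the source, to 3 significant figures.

196 mW

X_C = 1/(ωC) = 26.6 Ω
Z = 8.93 − j26.6 Ω
|Z| = √(8.93² + 26.6²) = 28.1 Ω
∠Z = arctan(-26.6/8.93) = -71.5°
I = V/|Z| = 148 mA
P = VI cos φ = 4.16 × 0.148 × cos(-71.5°) = 196 mW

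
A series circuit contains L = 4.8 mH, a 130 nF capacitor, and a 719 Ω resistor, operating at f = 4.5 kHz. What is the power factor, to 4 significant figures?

ω = 2πf = 28270 rad/s
X_L = ωL = 135.7 Ω
X_C = 1/(ωC) = 272.1 Ω
Net reactance X = X_L − X_C = -136.3 Ω
Z = 719.0 − j136.3 Ω
|Z| = √(719.0² + 136.3²) = 731.8 Ω
∠Z = arctan(-136.3/719.0) = -10.74°
cos φ = cos(-10.74°) = 0.9825

0.9825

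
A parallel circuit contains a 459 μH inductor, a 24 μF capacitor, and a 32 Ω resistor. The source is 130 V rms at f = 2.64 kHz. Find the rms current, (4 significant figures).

34.92 A

ω = 2πf = 16590 rad/s
X_L = ωL = 7.614 Ω
X_C = 1/(ωC) = 2.512 Ω
Parallel: admittances add. Y = 1/R + 1/(jωL) + jωC
Y = (0.03125 + j0.2668) S
|Y| = 0.2686 S → |Z| = 1/|Y| = 3.723 Ω, ∠Z = −∠Y = -83.32°
I = V/|Z| = 130/3.723 = 34.92 A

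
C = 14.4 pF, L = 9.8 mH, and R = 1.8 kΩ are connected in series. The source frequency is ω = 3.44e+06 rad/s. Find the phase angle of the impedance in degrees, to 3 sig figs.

82.4°

X_L = ωL = 33700 Ω
X_C = 1/(ωC) = 20200 Ω
Net reactance X = X_L − X_C = 13500 Ω
Z = 1800 + j13500 Ω
|Z| = √(1800² + 13500²) = 13600 Ω
∠Z = arctan(13500/1800) = 82.4°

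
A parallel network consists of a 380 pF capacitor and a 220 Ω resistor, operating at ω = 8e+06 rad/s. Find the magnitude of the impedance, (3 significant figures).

X_C = 1/(ωC) = 329 Ω
Parallel: admittances add. Y = 1/R + jωC
Y = (0.00455 + j0.00304) S
|Y| = 0.00547 S → |Z| = 1/|Y| = 183 Ω, ∠Z = −∠Y = -33.8°

183 Ω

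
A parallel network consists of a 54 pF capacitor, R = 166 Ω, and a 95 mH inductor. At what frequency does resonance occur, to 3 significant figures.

ω₀ = 1/√(LC) = 1/√(0.095 × 5.4e-11) = 441500 rad/s
f₀ = ω₀/(2π) = 70.3 kHz

70.3 kHz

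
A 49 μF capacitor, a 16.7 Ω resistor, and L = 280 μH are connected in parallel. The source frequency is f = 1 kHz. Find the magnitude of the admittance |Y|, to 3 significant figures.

267 mS

ω = 2πf = 6283 rad/s
X_L = ωL = 1.76 Ω
X_C = 1/(ωC) = 3.25 Ω
Parallel: admittances add. Y = 1/R + 1/(jωL) + jωC
Y = (0.0599 − j0.261) S
|Y| = 0.267 S → |Z| = 1/|Y| = 3.74 Ω, ∠Z = −∠Y = 77.1°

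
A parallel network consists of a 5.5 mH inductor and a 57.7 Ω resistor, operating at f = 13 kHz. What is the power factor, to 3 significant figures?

0.992

ω = 2πf = 81680 rad/s
X_L = ωL = 449 Ω
Parallel: admittances add. Y = 1/R + 1/(jωL)
Y = (0.0173 − j0.00223) S
|Y| = 0.0175 S → |Z| = 1/|Y| = 57.2 Ω, ∠Z = −∠Y = 7.32°
cos φ = cos(7.32°) = 0.992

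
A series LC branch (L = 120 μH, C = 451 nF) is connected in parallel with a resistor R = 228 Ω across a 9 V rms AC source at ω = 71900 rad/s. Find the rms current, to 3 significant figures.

X_L = ωL = 8.63 Ω
X_C = 1/(ωC) = 30.8 Ω
Branch 1: Z₁ = R = 228 Ω
Branch 2 (series LC): Z₂ = j(X_L − X_C) = −j22.2 Ω
Parallel: Z = Z₁Z₂/(Z₁+Z₂), |Z| = 22.1 Ω, ∠Z = -84.4°
I = V/|Z| = 9/22.1 = 407 mA

407 mA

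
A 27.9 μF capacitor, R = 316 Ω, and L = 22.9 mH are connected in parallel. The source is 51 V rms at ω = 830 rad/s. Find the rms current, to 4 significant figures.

1.511 A

X_L = ωL = 19.01 Ω
X_C = 1/(ωC) = 43.18 Ω
Parallel: admittances add. Y = 1/R + 1/(jωL) + jωC
Y = (0.003165 − j0.02946) S
|Y| = 0.02962 S → |Z| = 1/|Y| = 33.76 Ω, ∠Z = −∠Y = 83.87°
I = V/|Z| = 51/33.76 = 1.511 A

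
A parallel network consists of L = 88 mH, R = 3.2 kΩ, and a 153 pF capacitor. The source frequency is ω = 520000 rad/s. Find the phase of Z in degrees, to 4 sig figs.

X_L = ωL = 45760 Ω
X_C = 1/(ωC) = 12570 Ω
Parallel: admittances add. Y = 1/R + 1/(jωL) + jωC
Y = (0.0003125 + j5.771e-05) S
|Y| = 0.0003178 S → |Z| = 1/|Y| = 3147 Ω, ∠Z = −∠Y = -10.46°

-10.46°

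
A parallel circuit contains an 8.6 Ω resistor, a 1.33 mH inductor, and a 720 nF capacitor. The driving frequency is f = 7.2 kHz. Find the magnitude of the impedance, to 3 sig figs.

8.52 Ω

ω = 2πf = 45240 rad/s
X_L = ωL = 60.2 Ω
X_C = 1/(ωC) = 30.7 Ω
Parallel: admittances add. Y = 1/R + 1/(jωL) + jωC
Y = (0.116 + j0.0160) S
|Y| = 0.117 S → |Z| = 1/|Y| = 8.52 Ω, ∠Z = −∠Y = -7.81°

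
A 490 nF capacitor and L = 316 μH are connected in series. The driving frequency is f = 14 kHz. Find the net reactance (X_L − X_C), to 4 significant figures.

ω = 2πf = 87960 rad/s
X_L = ωL = 27.80 Ω
X_C = 1/(ωC) = 23.20 Ω
X = 27.80 − 23.20 = 4.596 Ω

4.596 Ω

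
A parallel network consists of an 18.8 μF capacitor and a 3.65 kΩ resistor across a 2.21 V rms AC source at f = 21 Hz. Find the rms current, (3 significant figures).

5.52 mA

ω = 2πf = 131.9 rad/s
X_C = 1/(ωC) = 403 Ω
Parallel: admittances add. Y = 1/R + jωC
Y = (0.000274 + j0.00248) S
|Y| = 0.00250 S → |Z| = 1/|Y| = 401 Ω, ∠Z = −∠Y = -83.7°
I = V/|Z| = 2.21/401 = 5.52 mA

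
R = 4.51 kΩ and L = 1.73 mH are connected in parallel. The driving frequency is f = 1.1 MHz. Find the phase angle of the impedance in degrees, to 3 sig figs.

20.7°

ω = 2πf = 6.912e+06 rad/s
X_L = ωL = 12000 Ω
Parallel: admittances add. Y = 1/R + 1/(jωL)
Y = (0.000222 − j8.36e-05) S
|Y| = 0.000237 S → |Z| = 1/|Y| = 4220 Ω, ∠Z = −∠Y = 20.7°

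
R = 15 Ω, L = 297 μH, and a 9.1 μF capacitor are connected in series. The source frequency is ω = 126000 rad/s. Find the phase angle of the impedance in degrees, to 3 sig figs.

67.7°

X_L = ωL = 37.4 Ω
X_C = 1/(ωC) = 0.872 Ω
Net reactance X = X_L − X_C = 36.5 Ω
Z = 15.0 + j36.5 Ω
|Z| = √(15.0² + 36.5²) = 39.5 Ω
∠Z = arctan(36.5/15.0) = 67.7°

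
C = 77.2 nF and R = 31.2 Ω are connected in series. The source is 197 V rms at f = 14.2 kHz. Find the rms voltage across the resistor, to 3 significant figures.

ω = 2πf = 89220 rad/s
X_C = 1/(ωC) = 145 Ω
Z = 31.2 − j145 Ω
|Z| = √(31.2² + 145²) = 148 Ω
I = V/|Z| = 1.33 A
V_R = I·|Z_R| = 1.33 × 31.2 = 41.4 V

41.4 V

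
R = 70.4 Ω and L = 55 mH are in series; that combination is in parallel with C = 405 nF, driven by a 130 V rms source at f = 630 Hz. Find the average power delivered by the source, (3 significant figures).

22.7 W

ω = 2πf = 3958 rad/s
X_L = ωL = 218 Ω
X_C = 1/(ωC) = 624 Ω
Branch 1 (R+jX_L): Z₁ = 70.4 + j218 Ω, |Z₁| = 229 Ω
Branch 2 (−jX_C): Z₂ = −j624 Ω
Parallel: Z = Z₁Z₂/(Z₁+Z₂), |Z| = 346 Ω, ∠Z = 62.2°
I = V/|Z| = 375 mA
P = VI cos φ = 130 × 0.375 × cos(62.2°) = 22.7 W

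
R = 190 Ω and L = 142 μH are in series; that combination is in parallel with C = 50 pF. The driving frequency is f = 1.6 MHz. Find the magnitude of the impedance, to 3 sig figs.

ω = 2πf = 1.005e+07 rad/s
X_L = ωL = 1430 Ω
X_C = 1/(ωC) = 1990 Ω
Branch 1 (R+jX_L): Z₁ = 190 + j1430 Ω, |Z₁| = 1440 Ω
Branch 2 (−jX_C): Z₂ = −j1990 Ω
Parallel: Z = Z₁Z₂/(Z₁+Z₂), |Z| = 4830 Ω, ∠Z = 63.7°

4830 Ω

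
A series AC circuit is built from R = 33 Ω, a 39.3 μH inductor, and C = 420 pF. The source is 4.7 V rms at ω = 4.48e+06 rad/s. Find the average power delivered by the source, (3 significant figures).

5.72 mW

X_L = ωL = 176 Ω
X_C = 1/(ωC) = 531 Ω
Net reactance X = X_L − X_C = -355 Ω
Z = 33.0 − j355 Ω
|Z| = √(33.0² + 355²) = 357 Ω
∠Z = arctan(-355/33.0) = -84.7°
I = V/|Z| = 13.2 mA
P = VI cos φ = 4.7 × 0.0132 × cos(-84.7°) = 5.72 mW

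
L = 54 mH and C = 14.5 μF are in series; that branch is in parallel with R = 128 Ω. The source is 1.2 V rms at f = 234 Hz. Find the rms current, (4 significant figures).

38.11 mA

ω = 2πf = 1470 rad/s
X_L = ωL = 79.39 Ω
X_C = 1/(ωC) = 46.91 Ω
Branch 1: Z₁ = R = 128.0 Ω
Branch 2 (series LC): Z₂ = j(X_L − X_C) = j32.49 Ω
Parallel: Z = Z₁Z₂/(Z₁+Z₂), |Z| = 31.49 Ω, ∠Z = 75.76°
I = V/|Z| = 1.2/31.49 = 38.11 mA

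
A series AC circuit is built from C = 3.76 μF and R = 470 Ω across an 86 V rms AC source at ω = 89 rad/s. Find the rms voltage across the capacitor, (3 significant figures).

X_C = 1/(ωC) = 2990 Ω
Z = 470 − j2990 Ω
|Z| = √(470² + 2990²) = 3030 Ω
I = V/|Z| = 28.4 mA
V_C = I·|Z_C| = 0.0284 × 2990 = 85.0 V

85.0 V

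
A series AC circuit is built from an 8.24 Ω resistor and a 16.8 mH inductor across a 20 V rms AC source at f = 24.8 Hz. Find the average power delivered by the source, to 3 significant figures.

44.1 W

ω = 2πf = 155.8 rad/s
X_L = ωL = 2.62 Ω
Z = 8.24 + j2.62 Ω
|Z| = √(8.24² + 2.62²) = 8.65 Ω
∠Z = arctan(2.62/8.24) = 17.6°
I = V/|Z| = 2.31 A
P = VI cos φ = 20 × 2.31 × cos(17.6°) = 44.1 W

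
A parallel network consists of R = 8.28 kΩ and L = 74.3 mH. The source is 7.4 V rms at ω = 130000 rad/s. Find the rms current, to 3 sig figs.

1.18 mA

X_L = ωL = 9660 Ω
Parallel: admittances add. Y = 1/R + 1/(jωL)
Y = (0.000121 − j0.000104) S
|Y| = 0.000159 S → |Z| = 1/|Y| = 6290 Ω, ∠Z = −∠Y = 40.6°
I = V/|Z| = 7.4/6290 = 1.18 mA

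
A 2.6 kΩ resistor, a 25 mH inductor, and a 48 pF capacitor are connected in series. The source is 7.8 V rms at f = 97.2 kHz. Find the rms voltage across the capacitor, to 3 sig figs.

ω = 2πf = 610700 rad/s
X_L = ωL = 15300 Ω
X_C = 1/(ωC) = 34100 Ω
Net reactance X = X_L − X_C = -18800 Ω
Z = 2600 − j18800 Ω
|Z| = √(2600² + 18800²) = 19000 Ω
I = V/|Z| = 410 μA
V_C = I·|Z_C| = 0.000410 × 34100 = 14.0 V

14.0 V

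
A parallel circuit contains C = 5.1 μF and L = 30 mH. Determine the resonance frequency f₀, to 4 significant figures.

ω₀ = 1/√(LC) = 1/√(0.03 × 5.1e-06) = 2557 rad/s
f₀ = ω₀/(2π) = 406.9 Hz

406.9 Hz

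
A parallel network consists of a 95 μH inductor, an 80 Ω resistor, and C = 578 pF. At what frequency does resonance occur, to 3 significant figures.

679 kHz

ω₀ = 1/√(LC) = 1/√(9.5e-05 × 5.78e-10) = 4.268e+06 rad/s
f₀ = ω₀/(2π) = 679 kHz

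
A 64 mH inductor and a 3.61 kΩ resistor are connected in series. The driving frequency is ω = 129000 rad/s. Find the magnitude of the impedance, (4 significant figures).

9011 Ω

X_L = ωL = 8256 Ω
Z = 3610 + j8256 Ω
|Z| = √(3610² + 8256²) = 9011 Ω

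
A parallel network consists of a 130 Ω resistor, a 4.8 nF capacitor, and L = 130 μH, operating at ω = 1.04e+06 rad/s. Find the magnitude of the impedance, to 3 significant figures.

X_L = ωL = 135 Ω
X_C = 1/(ωC) = 200 Ω
Parallel: admittances add. Y = 1/R + 1/(jωL) + jωC
Y = (0.00769 − j0.00240) S
|Y| = 0.00806 S → |Z| = 1/|Y| = 124 Ω, ∠Z = −∠Y = 17.4°

124 Ω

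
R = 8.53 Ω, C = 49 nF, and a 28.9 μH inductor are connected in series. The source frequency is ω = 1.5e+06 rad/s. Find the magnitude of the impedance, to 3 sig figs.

X_L = ωL = 43.4 Ω
X_C = 1/(ωC) = 13.6 Ω
Net reactance X = X_L − X_C = 29.7 Ω
Z = 8.53 + j29.7 Ω
|Z| = √(8.53² + 29.7²) = 30.9 Ω

30.9 Ω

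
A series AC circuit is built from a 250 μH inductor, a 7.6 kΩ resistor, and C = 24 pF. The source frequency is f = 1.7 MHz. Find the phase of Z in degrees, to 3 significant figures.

-9.20°

ω = 2πf = 1.068e+07 rad/s
X_L = ωL = 2670 Ω
X_C = 1/(ωC) = 3900 Ω
Net reactance X = X_L − X_C = -1230 Ω
Z = 7600 − j1230 Ω
|Z| = √(7600² + 1230²) = 7700 Ω
∠Z = arctan(-1230/7600) = -9.20°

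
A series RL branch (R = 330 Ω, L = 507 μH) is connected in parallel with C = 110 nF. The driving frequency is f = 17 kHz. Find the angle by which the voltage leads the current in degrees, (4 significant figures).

ω = 2πf = 106800 rad/s
X_L = ωL = 54.15 Ω
X_C = 1/(ωC) = 85.11 Ω
Branch 1 (R+jX_L): Z₁ = 330.0 + j54.15 Ω, |Z₁| = 334.4 Ω
Branch 2 (−jX_C): Z₂ = −j85.11 Ω
Parallel: Z = Z₁Z₂/(Z₁+Z₂), |Z| = 85.87 Ω, ∠Z = -75.32°

-75.32°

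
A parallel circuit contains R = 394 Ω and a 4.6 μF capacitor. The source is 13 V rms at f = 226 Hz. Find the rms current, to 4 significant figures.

91.10 mA

ω = 2πf = 1420 rad/s
X_C = 1/(ωC) = 153.1 Ω
Parallel: admittances add. Y = 1/R + jωC
Y = (0.002538 + j0.006532) S
|Y| = 0.007008 S → |Z| = 1/|Y| = 142.7 Ω, ∠Z = −∠Y = -68.77°
I = V/|Z| = 13/142.7 = 91.10 mA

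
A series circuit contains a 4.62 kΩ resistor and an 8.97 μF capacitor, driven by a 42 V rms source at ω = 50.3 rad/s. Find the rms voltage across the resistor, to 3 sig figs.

37.9 V

X_C = 1/(ωC) = 2220 Ω
Z = 4620 − j2220 Ω
|Z| = √(4620² + 2220²) = 5120 Ω
I = V/|Z| = 8.20 mA
V_R = I·|Z_R| = 0.00820 × 4620 = 37.9 V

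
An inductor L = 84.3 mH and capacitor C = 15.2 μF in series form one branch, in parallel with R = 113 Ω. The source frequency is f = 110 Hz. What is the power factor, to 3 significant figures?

ω = 2πf = 691.2 rad/s
X_L = ωL = 58.3 Ω
X_C = 1/(ωC) = 95.2 Ω
Branch 1: Z₁ = R = 113 Ω
Branch 2 (series LC): Z₂ = j(X_L − X_C) = −j36.9 Ω
Parallel: Z = Z₁Z₂/(Z₁+Z₂), |Z| = 35.1 Ω, ∠Z = -71.9°
cos φ = cos(-71.9°) = 0.311

0.311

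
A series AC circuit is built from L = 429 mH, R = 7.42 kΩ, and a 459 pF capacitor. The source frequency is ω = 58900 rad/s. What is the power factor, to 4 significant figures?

X_L = ωL = 25270 Ω
X_C = 1/(ωC) = 36990 Ω
Net reactance X = X_L − X_C = -11720 Ω
Z = 7420 − j11720 Ω
|Z| = √(7420² + 11720²) = 13870 Ω
∠Z = arctan(-11720/7420) = -57.66°
cos φ = cos(-57.66°) = 0.5349

0.5349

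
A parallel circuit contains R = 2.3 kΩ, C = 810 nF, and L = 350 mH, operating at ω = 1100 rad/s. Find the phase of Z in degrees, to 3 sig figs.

X_L = ωL = 385 Ω
X_C = 1/(ωC) = 1120 Ω
Parallel: admittances add. Y = 1/R + 1/(jωL) + jωC
Y = (0.000435 − j0.00171) S
|Y| = 0.00176 S → |Z| = 1/|Y| = 568 Ω, ∠Z = −∠Y = 75.7°

75.7°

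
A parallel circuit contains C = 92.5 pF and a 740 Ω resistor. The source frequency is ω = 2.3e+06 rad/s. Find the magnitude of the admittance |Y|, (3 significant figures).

X_C = 1/(ωC) = 4700 Ω
Parallel: admittances add. Y = 1/R + jωC
Y = (0.00135 + j0.000213) S
|Y| = 0.00137 S → |Z| = 1/|Y| = 731 Ω, ∠Z = −∠Y = -8.95°

1.37 mS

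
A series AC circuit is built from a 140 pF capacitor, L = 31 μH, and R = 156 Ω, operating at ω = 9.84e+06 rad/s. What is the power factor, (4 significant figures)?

X_L = ωL = 305.0 Ω
X_C = 1/(ωC) = 725.9 Ω
Net reactance X = X_L − X_C = -420.9 Ω
Z = 156.0 − j420.9 Ω
|Z| = √(156.0² + 420.9²) = 448.8 Ω
∠Z = arctan(-420.9/156.0) = -69.66°
cos φ = cos(-69.66°) = 0.3476

0.3476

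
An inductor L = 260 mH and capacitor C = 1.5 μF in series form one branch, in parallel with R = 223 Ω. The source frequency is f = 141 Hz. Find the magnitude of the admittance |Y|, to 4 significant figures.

ω = 2πf = 885.9 rad/s
X_L = ωL = 230.3 Ω
X_C = 1/(ωC) = 752.5 Ω
Branch 1: Z₁ = R = 223.0 Ω
Branch 2 (series LC): Z₂ = j(X_L − X_C) = −j522.2 Ω
Parallel: Z = Z₁Z₂/(Z₁+Z₂), |Z| = 205.1 Ω, ∠Z = -23.13°
|Y| = 1/|Z| = 4.876 mS

4.876 mS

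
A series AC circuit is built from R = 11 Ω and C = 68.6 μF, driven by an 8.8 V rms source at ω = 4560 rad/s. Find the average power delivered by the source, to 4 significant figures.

6.492 W

X_C = 1/(ωC) = 3.197 Ω
Z = 11.00 − j3.197 Ω
|Z| = √(11.00² + 3.197²) = 11.46 Ω
∠Z = arctan(-3.197/11.00) = -16.20°
I = V/|Z| = 768.2 mA
P = VI cos φ = 8.8 × 0.7682 × cos(-16.20°) = 6.492 W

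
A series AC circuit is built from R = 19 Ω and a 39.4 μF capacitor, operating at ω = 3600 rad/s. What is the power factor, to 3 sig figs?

0.938

X_C = 1/(ωC) = 7.05 Ω
Z = 19.0 − j7.05 Ω
|Z| = √(19.0² + 7.05²) = 20.3 Ω
∠Z = arctan(-7.05/19.0) = -20.4°
cos φ = cos(-20.4°) = 0.938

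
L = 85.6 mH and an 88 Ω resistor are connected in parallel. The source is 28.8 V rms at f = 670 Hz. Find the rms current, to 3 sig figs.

337 mA

ω = 2πf = 4210 rad/s
X_L = ωL = 360 Ω
Parallel: admittances add. Y = 1/R + 1/(jωL)
Y = (0.0114 − j0.00278) S
|Y| = 0.0117 S → |Z| = 1/|Y| = 85.5 Ω, ∠Z = −∠Y = 13.7°
I = V/|Z| = 28.8/85.5 = 337 mA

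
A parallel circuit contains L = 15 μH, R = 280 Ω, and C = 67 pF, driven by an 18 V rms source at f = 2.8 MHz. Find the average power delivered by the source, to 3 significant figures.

1.16 W

ω = 2πf = 1.759e+07 rad/s
X_L = ωL = 264 Ω
X_C = 1/(ωC) = 848 Ω
Parallel: admittances add. Y = 1/R + 1/(jωL) + jωC
Y = (0.00357 − j0.00261) S
|Y| = 0.00442 S → |Z| = 1/|Y| = 226 Ω, ∠Z = −∠Y = 36.2°
I = V/|Z| = 79.6 mA
P = VI cos φ = 18 × 0.0796 × cos(36.2°) = 1.16 W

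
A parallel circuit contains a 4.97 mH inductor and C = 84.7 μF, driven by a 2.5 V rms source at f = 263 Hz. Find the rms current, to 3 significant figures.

ω = 2πf = 1652 rad/s
X_L = ωL = 8.21 Ω
X_C = 1/(ωC) = 7.14 Ω
Parallel: admittances add. Y = 1/(jωL) + jωC
Y = (0 + j0.0182) S
|Y| = 0.0182 S → |Z| = 1/|Y| = 54.9 Ω, ∠Z = −∠Y = -90.0°
I = V/|Z| = 2.5/54.9 = 45.5 mA

45.5 mA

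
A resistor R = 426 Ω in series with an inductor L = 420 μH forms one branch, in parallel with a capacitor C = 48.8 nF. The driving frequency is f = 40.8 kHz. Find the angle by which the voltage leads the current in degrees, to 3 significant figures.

-79.5°

ω = 2πf = 256400 rad/s
X_L = ωL = 108 Ω
X_C = 1/(ωC) = 79.9 Ω
Branch 1 (R+jX_L): Z₁ = 426 + j108 Ω, |Z₁| = 439 Ω
Branch 2 (−jX_C): Z₂ = −j79.9 Ω
Parallel: Z = Z₁Z₂/(Z₁+Z₂), |Z| = 82.3 Ω, ∠Z = -79.5°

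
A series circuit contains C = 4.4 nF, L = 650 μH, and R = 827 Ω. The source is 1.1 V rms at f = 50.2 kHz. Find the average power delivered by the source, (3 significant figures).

1.05 mW

ω = 2πf = 315400 rad/s
X_L = ωL = 205 Ω
X_C = 1/(ωC) = 721 Ω
Net reactance X = X_L − X_C = -516 Ω
Z = 827 − j516 Ω
|Z| = √(827² + 516²) = 975 Ω
∠Z = arctan(-516/827) = -31.9°
I = V/|Z| = 1.13 mA
P = VI cos φ = 1.1 × 0.00113 × cos(-31.9°) = 1.05 mW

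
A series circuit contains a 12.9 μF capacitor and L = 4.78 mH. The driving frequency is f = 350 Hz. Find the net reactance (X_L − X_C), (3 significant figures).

ω = 2πf = 2199 rad/s
X_L = ωL = 10.5 Ω
X_C = 1/(ωC) = 35.3 Ω
X = 10.5 − 35.3 = -24.7 Ω

-24.7 Ω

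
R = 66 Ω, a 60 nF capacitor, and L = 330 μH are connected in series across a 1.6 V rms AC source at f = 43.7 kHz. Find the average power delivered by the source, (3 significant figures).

32.2 mW

ω = 2πf = 274600 rad/s
X_L = ωL = 90.6 Ω
X_C = 1/(ωC) = 60.7 Ω
Net reactance X = X_L − X_C = 29.9 Ω
Z = 66.0 + j29.9 Ω
|Z| = √(66.0² + 29.9²) = 72.5 Ω
∠Z = arctan(29.9/66.0) = 24.4°
I = V/|Z| = 22.1 mA
P = VI cos φ = 1.6 × 0.0221 × cos(24.4°) = 32.2 mW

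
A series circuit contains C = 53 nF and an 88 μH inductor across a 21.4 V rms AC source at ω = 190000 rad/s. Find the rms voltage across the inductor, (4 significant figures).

X_L = ωL = 16.72 Ω
X_C = 1/(ωC) = 99.30 Ω
Net reactance X = X_L − X_C = -82.58 Ω
Z = − j82.58 Ω
|Z| = √(0² + 82.58²) = 82.58 Ω
I = V/|Z| = 259.1 mA
V_L = I·|Z_L| = 0.2591 × 16.72 = 4.333 V

4.333 V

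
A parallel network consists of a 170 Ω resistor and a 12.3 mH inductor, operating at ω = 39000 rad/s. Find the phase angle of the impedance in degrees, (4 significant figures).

19.51°

X_L = ωL = 479.7 Ω
Parallel: admittances add. Y = 1/R + 1/(jωL)
Y = (0.005882 − j0.002085) S
|Y| = 0.006241 S → |Z| = 1/|Y| = 160.2 Ω, ∠Z = −∠Y = 19.51°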